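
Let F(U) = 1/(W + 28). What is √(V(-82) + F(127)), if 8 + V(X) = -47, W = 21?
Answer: I*√2694/7 ≈ 7.4148*I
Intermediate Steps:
V(X) = -55 (V(X) = -8 - 47 = -55)
F(U) = 1/49 (F(U) = 1/(21 + 28) = 1/49)
√(V(-82) + F(127)) = √(-55 + 1/49) = √(-2694/49) = I*√2694/7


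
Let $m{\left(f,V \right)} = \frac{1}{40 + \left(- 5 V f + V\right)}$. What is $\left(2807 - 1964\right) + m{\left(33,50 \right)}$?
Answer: $\frac{6878879}{8160} \approx 843.0$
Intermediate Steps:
$m{\left(f,V \right)} = \frac{1}{40 + V - 5 V f}$ ($m{\left(f,V \right)} = \frac{1}{40 - \left(- V + 5 V f\right)} = \frac{1}{40 + V - 5 V f}$)
$\left(2807 - 1964\right) + m{\left(33,50 \right)} = \left(2807 - 1964\right) + \frac{1}{40 + 50 - 250 \cdot 33} = 843 + \frac{1}{40 + 50 - 8250} = 843 + \frac{1}{-8160} = 843 - \frac{1}{8160} = \frac{6878879}{8160}$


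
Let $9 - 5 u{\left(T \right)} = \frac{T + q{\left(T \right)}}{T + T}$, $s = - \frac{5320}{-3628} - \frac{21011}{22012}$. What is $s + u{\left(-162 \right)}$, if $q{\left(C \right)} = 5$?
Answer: $\frac{8954733427}{4042889010} \approx 2.2149$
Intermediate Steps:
$s = \frac{10218983}{19964884}$ ($s = \left(-5320\right) \left(- \frac{1}{3628}\right) - \frac{21011}{22012} = \frac{1330}{907} - \frac{21011}{22012} = \frac{10218983}{19964884} \approx 0.51185$)
$u{\left(T \right)} = \frac{9}{5} - \frac{5 + T}{10 T}$ ($u{\left(T \right)} = \frac{9}{5} - \frac{\left(T + 5\right) \frac{1}{T + T}}{5} = \frac{9}{5} - \frac{\left(5 + T\right) \frac{1}{2 T}}{5} = \frac{9}{5} - \frac{\frac{1}{2} \frac{1}{T} \left(5 + T\right)}{5} = \frac{9}{5} - \frac{5 + T}{10 T}$)
$s + u{\left(-162 \right)} = \frac{10218983}{19964884} + \frac{-5 + 17 \left(-162\right)}{10 \left(-162\right)} = \frac{10218983}{19964884} + \frac{1}{10} \left(- \frac{1}{162}\right) \left(-5 - 2754\right) = \frac{10218983}{19964884} + \frac{1}{10} \left(- \frac{1}{162}\right) \left(-2759\right) = \frac{10218983}{19964884} + \frac{2759}{1620} = \frac{8954733427}{4042889010}$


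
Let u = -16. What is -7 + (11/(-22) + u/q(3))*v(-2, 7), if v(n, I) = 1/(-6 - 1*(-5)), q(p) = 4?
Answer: -5/2 ≈ -2.5000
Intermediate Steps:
v(n, I) = -1 (v(n, I) = 1/(-6 + 5) = 1/(-1) = -1)
-7 + (11/(-22) + u/q(3))*v(-2, 7) = -7 + (11/(-22) - 16/4)*(-1) = -7 + (11*(-1/22) - 16*¼)*(-1) = -7 + (-½ - 4)*(-1) = -7 - 9/2*(-1) = -7 + 9/2 = -5/2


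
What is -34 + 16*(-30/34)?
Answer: -818/17 ≈ -48.118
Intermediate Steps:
-34 + 16*(-30/34) = -34 + 16*(-30*1/34) = -34 + 16*(-15/17) = -34 - 240/17 = -818/17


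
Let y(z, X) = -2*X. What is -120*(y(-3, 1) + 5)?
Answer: -360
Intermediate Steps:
-120*(y(-3, 1) + 5) = -120*(-2*1 + 5) = -120*(-2 + 5) = -360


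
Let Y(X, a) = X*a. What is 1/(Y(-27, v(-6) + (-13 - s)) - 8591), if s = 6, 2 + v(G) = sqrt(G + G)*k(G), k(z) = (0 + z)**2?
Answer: I/(8*(-1003*I + 243*sqrt(3))) ≈ -0.00010597 + 4.4467e-5*I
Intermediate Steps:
k(z) = z**2
v(G) = -2 + sqrt(2)*G**(5/2) (v(G) = -2 + sqrt(G + G)*G**2 = -2 + sqrt(2*G)*G**2 = -2 + (sqrt(2)*sqrt(G))*G**2 = -2 + sqrt(2)*G**(5/2))
1/(Y(-27, v(-6) + (-13 - s)) - 8591) = 1/(-27*((-2 + sqrt(2)*(-6)**(5/2)) + (-13 - 1*6)) - 8591) = 1/(-27*((-2 + sqrt(2)*(36*I*sqrt(6))) + (-13 - 6)) - 8591) = 1/(-27*((-2 + 72*I*sqrt(3)) - 19) - 8591) = 1/(-27*(-21 + 72*I*sqrt(3)) - 8591) = 1/((567 - 1944*I*sqrt(3)) - 8591) = 1/(-8024 - 1944*I*sqrt(3))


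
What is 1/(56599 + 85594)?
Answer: 1/142193 ≈ 7.0327e-6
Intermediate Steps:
1/(56599 + 85594) = 1/142193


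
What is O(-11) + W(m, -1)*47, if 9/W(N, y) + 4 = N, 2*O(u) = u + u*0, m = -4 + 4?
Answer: -445/4 ≈ -111.25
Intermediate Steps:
m = 0
O(u) = u/2 (O(u) = (u + u*0)/2 = (u + 0)/2 = u/2)
W(N, y) = 9/(-4 + N)
O(-11) + W(m, -1)*47 = (½)*(-11) + (9/(-4 + 0))*47 = -11/2 + (9/(-4))*47 = -11/2 + (9*(-¼))*47 = -11/2 - 9/4*47 = -11/2 - 423/4 = -445/4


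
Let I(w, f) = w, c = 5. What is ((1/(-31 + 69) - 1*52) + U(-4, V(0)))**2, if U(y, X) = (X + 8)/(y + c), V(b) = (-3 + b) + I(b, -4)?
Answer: 3186225/1444 ≈ 2206.5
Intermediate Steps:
V(b) = -3 + 2*b (V(b) = (-3 + b) + b = -3 + 2*b)
U(y, X) = (8 + X)/(5 + y) (U(y, X) = (X + 8)/(y + 5) = (8 + X)/(5 + y))
((1/(-31 + 69) - 1*52) + U(-4, V(0)))**2 = ((1/(-31 + 69) - 1*52) + (8 + (-3 + 2*0))/(5 - 4))**2 = ((1/38 - 52) + (8 + (-3 + 0))/1)**2 = ((1/38 - 52) + 1*(8 - 3))**2 = (-1975/38 + 1*5)**2 = (-1975/38 + 5)**2 = (-1785/38)**2 = 3186225/1444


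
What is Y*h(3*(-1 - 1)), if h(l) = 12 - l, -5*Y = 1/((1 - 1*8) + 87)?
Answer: -9/200 ≈ -0.045000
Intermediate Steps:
Y = -1/400 (Y = -1/(5*((1 - 1*8) + 87)) = -1/(5*((1 - 8) + 87)) = -1/(5*(-7 + 87)) = -1/5/80 = -1/5*1/80 = -1/400 ≈ -0.0025000)
Y*h(3*(-1 - 1)) = -(12 - 3*(-1 - 1))/400 = -(12 - 3*(-2))/400 = -(12 - 1*(-6))/400 = -(12 + 6)/400 = -1/400*18 = -9/200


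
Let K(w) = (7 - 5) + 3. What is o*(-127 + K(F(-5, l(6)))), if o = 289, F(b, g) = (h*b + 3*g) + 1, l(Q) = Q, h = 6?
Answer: -35258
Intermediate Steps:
F(b, g) = 1 + 3*g + 6*b (F(b, g) = (6*b + 3*g) + 1 = (3*g + 6*b) + 1 = 1 + 3*g + 6*b)
K(w) = 5 (K(w) = 2 + 3 = 5)
o*(-127 + K(F(-5, l(6)))) = 289*(-127 + 5) = 289*(-122) = -35258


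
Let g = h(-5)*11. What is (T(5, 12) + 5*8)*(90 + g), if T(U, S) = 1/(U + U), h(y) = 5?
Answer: 11629/2 ≈ 5814.5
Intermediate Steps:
T(U, S) = 1/(2*U)
g = 55 (g = 5*11 = 55)
(T(5, 12) + 5*8)*(90 + g) = ((½)/5 + 5*8)*(90 + 55) = ((½)*(⅕) + 40)*145 = (⅒ + 40)*145 = (401/10)*145 = 11629/2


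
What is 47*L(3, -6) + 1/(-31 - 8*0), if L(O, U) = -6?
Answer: -8743/31 ≈ -282.03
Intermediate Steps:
47*L(3, -6) + 1/(-31 - 8*0) = 47*(-6) + 1/(-31 - 8*0) = -282 + 1/(-31 + 0) = -282 + 1/(-31) = -282 - 1/31 = -8743/31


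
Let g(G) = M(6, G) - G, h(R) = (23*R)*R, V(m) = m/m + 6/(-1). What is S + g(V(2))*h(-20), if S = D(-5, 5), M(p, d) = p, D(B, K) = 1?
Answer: 101201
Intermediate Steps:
V(m) = -5 (V(m) = 1 + 6*(-1) = 1 - 6 = -5)
S = 1
h(R) = 23*R**2
g(G) = 6 - G
S + g(V(2))*h(-20) = 1 + (6 - 1*(-5))*(23*(-20)**2) = 1 + (6 + 5)*(23*400) = 1 + 11*9200 = 1 + 101200 = 101201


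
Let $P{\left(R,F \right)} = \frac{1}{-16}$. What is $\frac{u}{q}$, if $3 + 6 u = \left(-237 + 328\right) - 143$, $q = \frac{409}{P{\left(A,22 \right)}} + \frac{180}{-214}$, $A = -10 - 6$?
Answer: $\frac{5885}{4201788} \approx 0.0014006$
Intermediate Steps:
$A = -16$
$P{\left(R,F \right)} = - \frac{1}{16}$
$q = - \frac{700298}{107}$ ($q = \frac{409}{- \frac{1}{16}} + \frac{180}{-214} = 409 \left(-16\right) + 180 \left(- \frac{1}{214}\right) = -6544 - \frac{90}{107} = - \frac{700298}{107} \approx -6544.8$)
$u = - \frac{55}{6}$ ($u = - \frac{1}{2} + \frac{\left(-237 + 328\right) - 143}{6} = - \frac{1}{2} + \frac{91 - 143}{6} = - \frac{1}{2} + \frac{1}{6} \left(-52\right) = - \frac{1}{2} - \frac{26}{3} = - \frac{55}{6} \approx -9.1667$)
$\frac{u}{q} = - \frac{55}{6 \left(- \frac{700298}{107}\right)} = \left(- \frac{55}{6}\right) \left(- \frac{107}{700298}\right) = \frac{5885}{4201788}$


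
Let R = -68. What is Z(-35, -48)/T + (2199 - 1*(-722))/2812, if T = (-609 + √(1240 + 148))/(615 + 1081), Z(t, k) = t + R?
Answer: 15801783503/54684964 + 349376*√347/369493 ≈ 306.57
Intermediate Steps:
Z(t, k) = -68 + t (Z(t, k) = t - 68 = -68 + t)
T = -609/1696 + √347/848 (T = (-609 + √1388)/1696 = (-609 + 2*√347)*(1/1696) = -609/1696 + √347/848 ≈ -0.33711)
Z(-35, -48)/T + (2199 - 1*(-722))/2812 = (-68 - 35)/(-609/1696 + √347/848) + (2199 - 1*(-722))/2812 = -103/(-609/1696 + √347/848) + (2199 + 722)*(1/2812) = -103/(-609/1696 + √347/848) + 2921*(1/2812) = -103/(-609/1696 + √347/848) + 2921/2812 = 2921/2812 - 103/(-609/1696 + √347/848)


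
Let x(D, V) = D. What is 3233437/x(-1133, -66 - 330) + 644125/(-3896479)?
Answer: -12599749161948/4414710707 ≈ -2854.0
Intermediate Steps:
3233437/x(-1133, -66 - 330) + 644125/(-3896479) = 3233437/(-1133) + 644125/(-3896479) = 3233437*(-1/1133) + 644125*(-1/3896479) = -3233437/1133 - 644125/3896479 = -12599749161948/4414710707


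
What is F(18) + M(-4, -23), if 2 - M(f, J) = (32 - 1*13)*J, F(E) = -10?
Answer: 429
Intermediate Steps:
M(f, J) = 2 - 19*J (M(f, J) = 2 - (32 - 1*13)*J = 2 - (32 - 13)*J = 2 - 19*J)
F(18) + M(-4, -23) = -10 + (2 - 19*(-23)) = -10 + (2 + 437) = -10 + 439 = 429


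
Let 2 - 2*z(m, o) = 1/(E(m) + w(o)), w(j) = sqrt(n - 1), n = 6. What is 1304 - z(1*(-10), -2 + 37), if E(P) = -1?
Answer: 10425/8 + sqrt(5)/8 ≈ 1303.4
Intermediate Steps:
w(j) = sqrt(5) (w(j) = sqrt(6 - 1) = sqrt(5))
z(m, o) = 1 - 1/(2*(-1 + sqrt(5)))
1304 - z(1*(-10), -2 + 37) = 1304 - (7/8 - sqrt(5)/8) = 1304 + (-7/8 + sqrt(5)/8) = 10425/8 + sqrt(5)/8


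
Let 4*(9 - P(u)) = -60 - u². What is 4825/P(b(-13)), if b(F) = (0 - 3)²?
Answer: 19300/177 ≈ 109.04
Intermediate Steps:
b(F) = 9 (b(F) = (-3)² = 9)
P(u) = 24 + u²/4 (P(u) = 9 - (-60 - u²)/4 = 9 + (15 + u²/4) = 24 + u²/4)
4825/P(b(-13)) = 4825/(24 + (¼)*9²) = 4825/(24 + (¼)*81) = 4825/(24 + 81/4) = 4825/(177/4) = 4825*(4/177) = 19300/177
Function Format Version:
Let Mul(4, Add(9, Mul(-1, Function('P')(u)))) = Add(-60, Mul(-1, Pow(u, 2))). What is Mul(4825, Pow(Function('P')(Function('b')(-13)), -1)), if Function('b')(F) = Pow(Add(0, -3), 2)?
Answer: Rational(19300, 177) ≈ 109.04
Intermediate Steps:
Function('b')(F) = 9 (Function('b')(F) = Pow(-3, 2) = 9)
Function('P')(u) = Add(24, Mul(Rational(1, 4), Pow(u, 2))) (Function('P')(u) = Add(9, Mul(Rational(-1, 4), Add(-60, Mul(-1, Pow(u, 2))))) = Add(9, Add(15, Mul(Rational(1, 4), Pow(u, 2)))) = Add(24, Mul(Rational(1, 4), Pow(u, 2))))
Mul(4825, Pow(Function('P')(Function('b')(-13)), -1)) = Mul(4825, Pow(Add(24, Mul(Rational(1, 4), Pow(9, 2))), -1)) = Mul(4825, Pow(Add(24, Mul(Rational(1, 4), 81)), -1)) = Mul(4825, Pow(Add(24, Rational(81, 4)), -1)) = Mul(4825, Pow(Rational(177, 4), -1)) = Mul(4825, Rational(4, 177)) = Rational(19300, 177)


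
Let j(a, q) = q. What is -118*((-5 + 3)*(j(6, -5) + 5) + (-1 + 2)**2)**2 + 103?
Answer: -15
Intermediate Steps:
-118*((-5 + 3)*(j(6, -5) + 5) + (-1 + 2)**2)**2 + 103 = -118*((-5 + 3)*(-5 + 5) + (-1 + 2)**2)**2 + 103 = -118*(-2*0 + 1**2)**2 + 103 = -118*(0 + 1)**2 + 103 = -118*1**2 + 103 = -118*1 + 103 = -118 + 103 = -15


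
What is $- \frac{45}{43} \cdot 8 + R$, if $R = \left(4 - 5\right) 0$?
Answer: $- \frac{360}{43} \approx -8.3721$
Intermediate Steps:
$R = 0$ ($R = \left(-1\right) 0 = 0$)
$- \frac{45}{43} \cdot 8 + R = - \frac{45}{43} \cdot 8 + 0 = \left(-45\right) \frac{1}{43} \cdot 8 + 0 = \left(- \frac{45}{43}\right) 8 + 0 = - \frac{360}{43} + 0 = - \frac{360}{43}$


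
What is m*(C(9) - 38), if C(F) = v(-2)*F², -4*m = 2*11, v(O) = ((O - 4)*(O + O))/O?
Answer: 5555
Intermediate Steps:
v(O) = -8 + 2*O (v(O) = ((-4 + O)*(2*O))/O = (2*O*(-4 + O))/O = -8 + 2*O)
m = -11/2 ≈ -5.5000
C(F) = -12*F² (C(F) = (-8 + 2*(-2))*F² = (-8 - 4)*F² = -12*F²)
m*(C(9) - 38) = -11*(-12*9² - 38)/2 = -11*(-12*81 - 38)/2 = -11*(-972 - 38)/2 = -11/2*(-1010) = 5555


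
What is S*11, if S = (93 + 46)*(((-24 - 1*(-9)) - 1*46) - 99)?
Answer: -244640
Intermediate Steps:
S = -22240 (S = 139*(((-24 + 9) - 46) - 99) = 139*((-15 - 46) - 99) = 139*(-61 - 99) = 139*(-160) = -22240)
S*11 = -22240*11 = -244640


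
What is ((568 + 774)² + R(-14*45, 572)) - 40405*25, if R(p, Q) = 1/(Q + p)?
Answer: 45868661/58 ≈ 7.9084e+5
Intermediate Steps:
((568 + 774)² + R(-14*45, 572)) - 40405*25 = ((568 + 774)² + 1/(572 - 14*45)) - 40405*25 = (1342² + 1/(572 - 630)) - 1010125 = (1800964 + 1/(-58)) - 1010125 = (1800964 - 1/58) - 1010125 = 104455911/58 - 1010125 = 45868661/58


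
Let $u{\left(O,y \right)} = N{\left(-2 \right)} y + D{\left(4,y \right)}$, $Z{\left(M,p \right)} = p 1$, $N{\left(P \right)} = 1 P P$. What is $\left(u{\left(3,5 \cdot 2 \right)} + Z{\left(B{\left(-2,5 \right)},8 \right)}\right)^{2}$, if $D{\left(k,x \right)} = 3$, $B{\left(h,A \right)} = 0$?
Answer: $2601$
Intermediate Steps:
$N{\left(P \right)} = P^{2}$ ($N{\left(P \right)} = P P = P^{2}$)
$Z{\left(M,p \right)} = p$
$u{\left(O,y \right)} = 3 + 4 y$ ($u{\left(O,y \right)} = \left(-2\right)^{2} y + 3 = 4 y + 3 = 3 + 4 y$)
$\left(u{\left(3,5 \cdot 2 \right)} + Z{\left(B{\left(-2,5 \right)},8 \right)}\right)^{2} = \left(\left(3 + 4 \cdot 5 \cdot 2\right) + 8\right)^{2} = \left(\left(3 + 4 \cdot 10\right) + 8\right)^{2} = \left(\left(3 + 40\right) + 8\right)^{2} = \left(43 + 8\right)^{2} = 51^{2} = 2601$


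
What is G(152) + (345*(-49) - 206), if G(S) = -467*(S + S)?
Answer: -159079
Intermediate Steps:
G(S) = -934*S
G(152) + (345*(-49) - 206) = -934*152 + (345*(-49) - 206) = -141968 + (-16905 - 206) = -141968 - 17111 = -159079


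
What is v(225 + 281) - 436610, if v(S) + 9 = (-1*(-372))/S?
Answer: -110464421/253 ≈ -4.3662e+5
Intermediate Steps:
v(S) = -9 + 372/S (v(S) = -9 + (-1*(-372))/S = -9 + 372/S)
v(225 + 281) - 436610 = (-9 + 372/(225 + 281)) - 436610 = (-9 + 372/506) - 436610 = (-9 + 372*(1/506)) - 436610 = (-9 + 186/253) - 436610 = -2091/253 - 436610 = -110464421/253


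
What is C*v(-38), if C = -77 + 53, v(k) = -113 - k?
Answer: 1800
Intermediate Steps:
C = -24
C*v(-38) = -24*(-113 - 1*(-38)) = -24*(-113 + 38) = -24*(-75) = 1800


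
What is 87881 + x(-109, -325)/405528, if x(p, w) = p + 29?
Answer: 4454775761/50691 ≈ 87881.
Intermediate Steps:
x(p, w) = 29 + p
87881 + x(-109, -325)/405528 = 87881 + (29 - 109)/405528 = 87881 - 80*1/405528 = 87881 - 10/50691 = 4454775761/50691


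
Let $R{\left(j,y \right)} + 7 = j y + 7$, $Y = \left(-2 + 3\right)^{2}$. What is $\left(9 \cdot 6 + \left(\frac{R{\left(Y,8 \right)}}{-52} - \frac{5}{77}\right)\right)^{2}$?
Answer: $\frac{2898207225}{1002001} \approx 2892.4$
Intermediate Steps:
$Y = 1$ ($Y = 1^{2} = 1$)
$R{\left(j,y \right)} = j y$ ($R{\left(j,y \right)} = -7 + \left(j y + 7\right) = -7 + \left(7 + j y\right) = j y$)
$\left(9 \cdot 6 + \left(\frac{R{\left(Y,8 \right)}}{-52} - \frac{5}{77}\right)\right)^{2} = \left(9 \cdot 6 + \left(\frac{1 \cdot 8}{-52} - \frac{5}{77}\right)\right)^{2} = \left(54 + \left(8 \left(- \frac{1}{52}\right) - \frac{5}{77}\right)\right)^{2} = \left(54 - \frac{219}{1001}\right)^{2} = \left(\frac{53835}{1001}\right)^{2} = \frac{2898207225}{1002001}$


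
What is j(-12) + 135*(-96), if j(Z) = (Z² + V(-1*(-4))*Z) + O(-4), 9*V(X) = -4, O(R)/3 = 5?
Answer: -38387/3 ≈ -12796.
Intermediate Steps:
O(R) = 15 (O(R) = 3*5 = 15)
V(X) = -4/9 (V(X) = (⅑)*(-4) = -4/9)
j(Z) = 15 + Z² - 4*Z/9 (j(Z) = (Z² - 4*Z/9) + 15 = 15 + Z² - 4*Z/9)
j(-12) + 135*(-96) = (15 + (-12)² - 4/9*(-12)) + 135*(-96) = (15 + 144 + 16/3) - 12960 = 493/3 - 12960 = -38387/3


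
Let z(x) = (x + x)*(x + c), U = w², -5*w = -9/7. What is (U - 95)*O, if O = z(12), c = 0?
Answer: -33492672/1225 ≈ -27341.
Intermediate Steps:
w = 9/35 (w = -(-9)/(5*7) = -⅕*(-9/7) = 9/35 ≈ 0.25714)
U = 81/1225 (U = (9/35)² = 81/1225 ≈ 0.066122)
z(x) = 2*x² (z(x) = (x + x)*(x + 0) = (2*x)*x = 2*x²)
O = 288 (O = 2*12² = 2*144 = 288)
(U - 95)*O = (81/1225 - 95)*288 = -116294/1225*288 = -33492672/1225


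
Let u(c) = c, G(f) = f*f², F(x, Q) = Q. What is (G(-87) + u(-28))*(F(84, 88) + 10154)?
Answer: -6744674502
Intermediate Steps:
G(f) = f³
(G(-87) + u(-28))*(F(84, 88) + 10154) = ((-87)³ - 28)*(88 + 10154) = (-658503 - 28)*10242 = -658531*10242 = -6744674502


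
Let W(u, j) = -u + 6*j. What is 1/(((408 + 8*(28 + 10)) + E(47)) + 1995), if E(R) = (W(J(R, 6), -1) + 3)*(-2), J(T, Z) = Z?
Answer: 1/2725 ≈ 0.00036697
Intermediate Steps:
E(R) = 18 (E(R) = ((-1*6 + 6*(-1)) + 3)*(-2) = ((-6 - 6) + 3)*(-2) = (-12 + 3)*(-2) = -9*(-2) = 18)
1/(((408 + 8*(28 + 10)) + E(47)) + 1995) = 1/(((408 + 8*(28 + 10)) + 18) + 1995) = 1/(((408 + 8*38) + 18) + 1995) = 1/(((408 + 304) + 18) + 1995) = 1/((712 + 18) + 1995) = 1/(730 + 1995) = 1/2725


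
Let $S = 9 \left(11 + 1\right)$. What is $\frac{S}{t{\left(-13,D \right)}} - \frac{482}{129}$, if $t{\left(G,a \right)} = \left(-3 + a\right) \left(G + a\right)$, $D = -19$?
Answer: $- \frac{81349}{22704} \approx -3.583$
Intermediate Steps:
$S = 108$ ($S = 9 \cdot 12 = 108$)
$\frac{S}{t{\left(-13,D \right)}} - \frac{482}{129} = \frac{108}{\left(-19\right)^{2} - -39 - -57 - -247} - \frac{482}{129} = \frac{108}{361 + 39 + 57 + 247} - \frac{482}{129} = \frac{108}{704} - \frac{482}{129} = 108 \cdot \frac{1}{704} - \frac{482}{129} = \frac{27}{176} - \frac{482}{129} = - \frac{81349}{22704}$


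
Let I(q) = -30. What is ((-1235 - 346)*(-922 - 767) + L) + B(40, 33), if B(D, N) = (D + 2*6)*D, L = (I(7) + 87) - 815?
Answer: 2671631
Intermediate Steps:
L = -758 (L = (-30 + 87) - 815 = 57 - 815 = -758)
B(D, N) = D*(12 + D) (B(D, N) = (D + 12)*D = (12 + D)*D = D*(12 + D))
((-1235 - 346)*(-922 - 767) + L) + B(40, 33) = ((-1235 - 346)*(-922 - 767) - 758) + 40*(12 + 40) = (-1581*(-1689) - 758) + 40*52 = (2670309 - 758) + 2080 = 2669551 + 2080 = 2671631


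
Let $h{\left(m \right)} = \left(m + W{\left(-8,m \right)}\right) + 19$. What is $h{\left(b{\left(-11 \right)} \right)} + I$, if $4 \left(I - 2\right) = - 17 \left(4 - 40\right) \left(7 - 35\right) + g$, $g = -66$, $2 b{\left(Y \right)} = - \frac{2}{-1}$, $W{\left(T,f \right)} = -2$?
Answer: $- \frac{8561}{2} \approx -4280.5$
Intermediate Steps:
$b{\left(Y \right)} = 1$ ($b{\left(Y \right)} = \frac{\left(-2\right) \frac{1}{-1}}{2} = \frac{\left(-2\right) \left(-1\right)}{2} = \frac{1}{2} \cdot 2 = 1$)
$h{\left(m \right)} = 17 + m$ ($h{\left(m \right)} = \left(m - 2\right) + 19 = \left(-2 + m\right) + 19 = 17 + m$)
$I = - \frac{8597}{2}$ ($I = 2 + \frac{- 17 \left(4 - 40\right) \left(7 - 35\right) - 66}{4} = 2 + \frac{- 17 \left(\left(-36\right) \left(-28\right)\right) - 66}{4} = 2 + \frac{\left(-17\right) 1008 - 66}{4} = 2 + \frac{-17136 - 66}{4} = 2 + \frac{1}{4} \left(-17202\right) = 2 - \frac{8601}{2} = - \frac{8597}{2} \approx -4298.5$)
$h{\left(b{\left(-11 \right)} \right)} + I = \left(17 + 1\right) - \frac{8597}{2} = 18 - \frac{8597}{2} = - \frac{8561}{2}$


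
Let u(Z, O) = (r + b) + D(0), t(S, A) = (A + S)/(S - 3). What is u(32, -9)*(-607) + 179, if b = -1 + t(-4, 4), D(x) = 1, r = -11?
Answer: 6856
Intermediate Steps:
t(S, A) = (A + S)/(-3 + S)
b = -1 (b = -1 + (4 - 4)/(-3 - 4) = -1 + 0/(-7) = -1 - 1/7*0 = -1 + 0 = -1)
u(Z, O) = -11 (u(Z, O) = (-11 - 1) + 1 = -12 + 1 = -11)
u(32, -9)*(-607) + 179 = -11*(-607) + 179 = 6677 + 179 = 6856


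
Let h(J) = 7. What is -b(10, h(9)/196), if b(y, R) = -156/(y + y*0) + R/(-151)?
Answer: 329789/21140 ≈ 15.600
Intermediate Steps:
b(y, R) = -156/y - R/151 (b(y, R) = -156/(y + 0) + R*(-1/151) = -156/y - R/151)
-b(10, h(9)/196) = -(-156/10 - 7/(151*196)) = -(-156*1/10 - 7/(151*196)) = -(-78/5 - 1/151*1/28) = -(-78/5 - 1/4228) = -1*(-329789/21140) = 329789/21140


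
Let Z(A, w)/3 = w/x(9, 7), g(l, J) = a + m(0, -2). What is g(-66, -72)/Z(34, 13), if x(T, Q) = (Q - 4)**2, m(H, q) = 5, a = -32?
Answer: -81/13 ≈ -6.2308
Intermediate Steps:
x(T, Q) = (-4 + Q)**2
g(l, J) = -27 (g(l, J) = -32 + 5 = -27)
Z(A, w) = w/3 (Z(A, w) = 3*(w/((-4 + 7)**2)) = 3*(w/(3**2)) = 3*(w/9) = w/3)
g(-66, -72)/Z(34, 13) = -27/((1/3)*13) = -27/13/3 = -27*3/13 = -81/13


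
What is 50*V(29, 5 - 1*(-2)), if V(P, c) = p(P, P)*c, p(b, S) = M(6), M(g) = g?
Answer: 2100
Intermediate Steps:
p(b, S) = 6
V(P, c) = 6*c
50*V(29, 5 - 1*(-2)) = 50*(6*(5 - 1*(-2))) = 50*(6*(5 + 2)) = 50*(6*7) = 50*42 = 2100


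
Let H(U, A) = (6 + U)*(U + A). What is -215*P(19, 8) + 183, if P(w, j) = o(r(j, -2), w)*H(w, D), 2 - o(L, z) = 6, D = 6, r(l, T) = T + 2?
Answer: 537683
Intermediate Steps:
r(l, T) = 2 + T
o(L, z) = -4 (o(L, z) = 2 - 1*6 = 2 - 6 = -4)
H(U, A) = (6 + U)*(A + U)
P(w, j) = -144 - 48*w - 4*w² (P(w, j) = -4*(w² + 6*6 + 6*w + 6*w) = -4*(w² + 36 + 6*w + 6*w) = -4*(36 + w² + 12*w) = -144 - 48*w - 4*w²)
-215*P(19, 8) + 183 = -215*(-144 - 48*19 - 4*19²) + 183 = -215*(-144 - 912 - 4*361) + 183 = -215*(-144 - 912 - 1444) + 183 = -215*(-2500) + 183 = 537500 + 183 = 537683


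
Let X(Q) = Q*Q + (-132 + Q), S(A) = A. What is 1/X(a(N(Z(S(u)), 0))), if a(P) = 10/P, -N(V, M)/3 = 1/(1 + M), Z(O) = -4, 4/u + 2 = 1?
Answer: -9/1118 ≈ -0.0080501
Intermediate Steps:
u = -4 (u = 4/(-2 + 1) = 4/(-1) = 4*(-1) = -4)
N(V, M) = -3/(1 + M)
X(Q) = -132 + Q + Q**2 (X(Q) = Q**2 + (-132 + Q) = -132 + Q + Q**2)
1/X(a(N(Z(S(u)), 0))) = 1/(-132 + 10/((-3/(1 + 0))) + (10/((-3/(1 + 0))))**2) = 1/(-132 + 10/((-3/1)) + (10/((-3/1)))**2) = 1/(-132 + 10/((-3*1)) + (10/((-3*1)))**2) = 1/(-132 + 10/(-3) + (10/(-3))**2) = 1/(-132 + 10*(-1/3) + (10*(-1/3))**2) = 1/(-132 - 10/3 + (-10/3)**2) = 1/(-132 - 10/3 + 100/9) = 1/(-1118/9) = -9/1118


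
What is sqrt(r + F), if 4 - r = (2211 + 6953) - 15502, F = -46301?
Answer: I*sqrt(39959) ≈ 199.9*I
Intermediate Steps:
r = 6342 (r = 4 - ((2211 + 6953) - 15502) = 4 - (9164 - 15502) = 4 - 1*(-6338) = 4 + 6338 = 6342)
sqrt(r + F) = sqrt(6342 - 46301) = sqrt(-39959) = I*sqrt(39959)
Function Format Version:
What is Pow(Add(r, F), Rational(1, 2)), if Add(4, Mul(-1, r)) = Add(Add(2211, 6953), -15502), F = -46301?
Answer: Mul(I, Pow(39959, Rational(1, 2))) ≈ Mul(199.90, I)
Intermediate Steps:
r = 6342 (r = Add(4, Mul(-1, Add(Add(2211, 6953), -15502))) = Add(4, Mul(-1, Add(9164, -15502))) = Add(4, Mul(-1, -6338)) = Add(4, 6338) = 6342)
Pow(Add(r, F), Rational(1, 2)) = Pow(Add(6342, -46301), Rational(1, 2)) = Pow(-39959, Rational(1, 2)) = Mul(I, Pow(39959, Rational(1, 2)))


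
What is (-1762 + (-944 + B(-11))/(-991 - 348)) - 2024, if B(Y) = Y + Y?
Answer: -5068488/1339 ≈ -3785.3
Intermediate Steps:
B(Y) = 2*Y
(-1762 + (-944 + B(-11))/(-991 - 348)) - 2024 = (-1762 + (-944 + 2*(-11))/(-991 - 348)) - 2024 = (-1762 + (-944 - 22)/(-1339)) - 2024 = (-1762 - 966*(-1/1339)) - 2024 = (-1762 + 966/1339) - 2024 = -2358352/1339 - 2024 = -5068488/1339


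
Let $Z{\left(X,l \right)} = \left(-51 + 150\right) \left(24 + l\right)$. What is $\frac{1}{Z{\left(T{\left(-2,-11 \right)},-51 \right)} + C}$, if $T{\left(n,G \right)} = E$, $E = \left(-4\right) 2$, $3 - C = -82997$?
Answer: $\frac{1}{80327} \approx 1.2449 \cdot 10^{-5}$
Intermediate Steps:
$C = 83000$ ($C = 3 - -82997 = 3 + 82997 = 83000$)
$E = -8$
$T{\left(n,G \right)} = -8$
$Z{\left(X,l \right)} = 2376 + 99 l$ ($Z{\left(X,l \right)} = 99 \left(24 + l\right) = 2376 + 99 l$)
$\frac{1}{Z{\left(T{\left(-2,-11 \right)},-51 \right)} + C} = \frac{1}{\left(2376 + 99 \left(-51\right)\right) + 83000} = \frac{1}{\left(2376 - 5049\right) + 83000} = \frac{1}{-2673 + 83000} = \frac{1}{80327}$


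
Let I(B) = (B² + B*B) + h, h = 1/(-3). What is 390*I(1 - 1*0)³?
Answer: 16250/9 ≈ 1805.6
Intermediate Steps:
h = -⅓ ≈ -0.33333
I(B) = -⅓ + 2*B² (I(B) = (B² + B*B) - ⅓ = (B² + B²) - ⅓ = 2*B² - ⅓ = -⅓ + 2*B²)
390*I(1 - 1*0)³ = 390*(-⅓ + 2*(1 - 1*0)²)³ = 390*(-⅓ + 2*(1 + 0)²)³ = 390*(-⅓ + 2*1²)³ = 390*(-⅓ + 2*1)³ = 390*(-⅓ + 2)³ = 390*(5/3)³ = 390*(125/27) = 16250/9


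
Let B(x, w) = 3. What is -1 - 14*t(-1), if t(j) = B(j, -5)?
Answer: -43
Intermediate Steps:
t(j) = 3
-1 - 14*t(-1) = -1 - 14*3 = -1 - 42 = -43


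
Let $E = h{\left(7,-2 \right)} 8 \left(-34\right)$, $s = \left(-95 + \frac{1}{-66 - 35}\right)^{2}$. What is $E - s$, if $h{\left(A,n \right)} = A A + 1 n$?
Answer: $- \frac{222492800}{10201} \approx -21811.0$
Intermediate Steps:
$h{\left(A,n \right)} = n + A^{2}$ ($h{\left(A,n \right)} = A^{2} + n = n + A^{2}$)
$s = \frac{92083216}{10201}$ ($s = \left(-95 + \frac{1}{-101}\right)^{2} = \left(-95 - \frac{1}{101}\right)^{2} = \left(- \frac{9596}{101}\right)^{2} = \frac{92083216}{10201} \approx 9026.9$)
$E = -12784$ ($E = \left(-2 + 7^{2}\right) 8 \left(-34\right) = \left(-2 + 49\right) 8 \left(-34\right) = 47 \cdot 8 \left(-34\right) = 376 \left(-34\right) = -12784$)
$E - s = -12784 - \frac{92083216}{10201} = - \frac{222492800}{10201}$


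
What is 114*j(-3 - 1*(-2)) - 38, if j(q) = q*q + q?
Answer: -38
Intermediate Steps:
j(q) = q + q² (j(q) = q² + q = q + q²)
114*j(-3 - 1*(-2)) - 38 = 114*((-3 - 1*(-2))*(1 + (-3 - 1*(-2)))) - 38 = 114*((-3 + 2)*(1 + (-3 + 2))) - 38 = 114*(-(1 - 1)) - 38 = 114*(-1*0) - 38 = 114*0 - 38 = 0 - 38 = -38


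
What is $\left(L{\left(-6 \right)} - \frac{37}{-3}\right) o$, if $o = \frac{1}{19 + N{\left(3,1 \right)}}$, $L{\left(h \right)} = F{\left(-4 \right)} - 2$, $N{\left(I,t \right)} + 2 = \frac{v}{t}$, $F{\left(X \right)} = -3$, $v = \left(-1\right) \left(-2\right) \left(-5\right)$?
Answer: $\frac{22}{21} \approx 1.0476$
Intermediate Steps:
$v = -10$ ($v = 2 \left(-5\right) = -10$)
$N{\left(I,t \right)} = -2 - \frac{10}{t}$
$L{\left(h \right)} = -5$ ($L{\left(h \right)} = -3 - 2 = -5$)
$o = \frac{1}{7}$ ($o = \frac{1}{19 - \left(2 + \frac{10}{1}\right)} = \frac{1}{19 - 12} = \frac{1}{7} \approx 0.14286$)
$\left(L{\left(-6 \right)} - \frac{37}{-3}\right) o = \left(-5 - \frac{37}{-3}\right) \frac{1}{7} = \left(-5 - - \frac{37}{3}\right) \frac{1}{7} = \left(-5 + \frac{37}{3}\right) \frac{1}{7} = \frac{22}{3} \cdot \frac{1}{7} = \frac{22}{21}$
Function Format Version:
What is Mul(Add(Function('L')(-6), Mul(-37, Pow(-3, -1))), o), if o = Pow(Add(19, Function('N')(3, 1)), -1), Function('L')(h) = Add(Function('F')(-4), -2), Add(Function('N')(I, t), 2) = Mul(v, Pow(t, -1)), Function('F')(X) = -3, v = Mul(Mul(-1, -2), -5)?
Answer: Rational(22, 21) ≈ 1.0476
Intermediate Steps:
v = -10 (v = Mul(2, -5) = -10)
Function('N')(I, t) = Add(-2, Mul(-10, Pow(t, -1)))
Function('L')(h) = -5 (Function('L')(h) = Add(-3, -2) = -5)
o = Rational(1, 7) (o = Pow(Add(19, Add(-2, Mul(-10, Pow(1, -1)))), -1) = Pow(Add(19, Add(-2, Mul(-10, 1))), -1) = Pow(Add(19, Add(-2, -10)), -1) = Pow(Add(19, -12), -1) = Pow(7, -1) = Rational(1, 7) ≈ 0.14286)
Mul(Add(Function('L')(-6), Mul(-37, Pow(-3, -1))), o) = Mul(Add(-5, Mul(-37, Pow(-3, -1))), Rational(1, 7)) = Mul(Add(-5, Mul(-37, Rational(-1, 3))), Rational(1, 7)) = Mul(Add(-5, Rational(37, 3)), Rational(1, 7)) = Mul(Rational(22, 3), Rational(1, 7)) = Rational(22, 21)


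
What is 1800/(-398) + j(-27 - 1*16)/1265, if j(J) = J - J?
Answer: -900/199 ≈ -4.5226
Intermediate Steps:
j(J) = 0
1800/(-398) + j(-27 - 1*16)/1265 = 1800/(-398) + 0/1265 = 1800*(-1/398) + 0*(1/1265) = -900/199 + 0 = -900/199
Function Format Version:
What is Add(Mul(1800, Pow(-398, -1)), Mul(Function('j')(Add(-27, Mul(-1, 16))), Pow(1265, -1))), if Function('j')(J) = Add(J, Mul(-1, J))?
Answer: Rational(-900, 199) ≈ -4.5226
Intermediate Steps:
Function('j')(J) = 0
Add(Mul(1800, Pow(-398, -1)), Mul(Function('j')(Add(-27, Mul(-1, 16))), Pow(1265, -1))) = Add(Mul(1800, Pow(-398, -1)), Mul(0, Pow(1265, -1))) = Add(Mul(1800, Rational(-1, 398)), Mul(0, Rational(1, 1265))) = Add(Rational(-900, 199), 0) = Rational(-900, 199)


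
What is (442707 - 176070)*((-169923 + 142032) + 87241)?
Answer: 15824905950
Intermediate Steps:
(442707 - 176070)*((-169923 + 142032) + 87241) = 266637*(-27891 + 87241) = 266637*59350 = 15824905950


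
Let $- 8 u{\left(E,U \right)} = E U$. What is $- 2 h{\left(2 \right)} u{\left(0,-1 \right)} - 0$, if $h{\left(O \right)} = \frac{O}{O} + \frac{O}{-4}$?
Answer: $0$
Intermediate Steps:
$u{\left(E,U \right)} = - \frac{E U}{8}$
$h{\left(O \right)} = 1 - \frac{O}{4}$ ($h{\left(O \right)} = 1 + O \left(- \frac{1}{4}\right) = 1 - \frac{O}{4}$)
$- 2 h{\left(2 \right)} u{\left(0,-1 \right)} - 0 = - 2 \left(1 - \frac{1}{2}\right) \left(\left(- \frac{1}{8}\right) 0 \left(-1\right)\right) - 0 = - 2 \left(1 - \frac{1}{2}\right) 0 + 0 = \left(-2\right) \frac{1}{2} \cdot 0 + 0 = \left(-1\right) 0 + 0 = 0 + 0 = 0$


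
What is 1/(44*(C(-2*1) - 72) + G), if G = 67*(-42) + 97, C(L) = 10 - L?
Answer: -1/5357 ≈ -0.00018667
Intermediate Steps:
G = -2717 (G = -2814 + 97 = -2717)
1/(44*(C(-2*1) - 72) + G) = 1/(44*((10 - (-2)) - 72) - 2717) = 1/(44*((10 - 1*(-2)) - 72) - 2717) = 1/(44*((10 + 2) - 72) - 2717) = 1/(44*(12 - 72) - 2717) = 1/(44*(-60) - 2717) = 1/(-2640 - 2717) = 1/(-5357) = -1/5357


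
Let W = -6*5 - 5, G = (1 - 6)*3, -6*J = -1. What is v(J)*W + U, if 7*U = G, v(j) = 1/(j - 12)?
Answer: 405/497 ≈ 0.81489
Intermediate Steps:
J = ⅙ (J = -⅙*(-1) = ⅙ ≈ 0.16667)
v(j) = 1/(-12 + j)
G = -15 (G = -5*3 = -15)
W = -35 (W = -30 - 5 = -35)
U = -15/7 (U = (⅐)*(-15) = -15/7 ≈ -2.1429)
v(J)*W + U = -35/(-12 + ⅙) - 15/7 = -35/(-71/6) - 15/7 = -6/71*(-35) - 15/7 = 210/71 - 15/7 = 405/497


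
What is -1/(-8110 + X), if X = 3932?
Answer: 1/4178 ≈ 0.00023935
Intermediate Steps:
-1/(-8110 + X) = -1/(-8110 + 3932) = -1/(-4178) = -1*(-1/4178) = 1/4178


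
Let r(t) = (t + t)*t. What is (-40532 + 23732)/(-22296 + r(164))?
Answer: -2100/3937 ≈ -0.53340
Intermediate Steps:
r(t) = 2*t**2 (r(t) = (2*t)*t = 2*t**2)
(-40532 + 23732)/(-22296 + r(164)) = (-40532 + 23732)/(-22296 + 2*164**2) = -16800/(-22296 + 2*26896) = -16800/(-22296 + 53792) = -16800/31496 = -16800*1/31496 = -2100/3937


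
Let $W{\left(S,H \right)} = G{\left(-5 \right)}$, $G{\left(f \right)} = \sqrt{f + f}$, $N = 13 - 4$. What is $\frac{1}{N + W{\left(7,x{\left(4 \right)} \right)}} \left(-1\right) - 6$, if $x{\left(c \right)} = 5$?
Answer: $\frac{- 6 \sqrt{10} + 55 i}{\sqrt{10} - 9 i} \approx -6.0989 + 0.03475 i$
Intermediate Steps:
$N = 9$
$G{\left(f \right)} = \sqrt{2} \sqrt{f}$ ($G{\left(f \right)} = \sqrt{2 f} = \sqrt{2} \sqrt{f}$)
$W{\left(S,H \right)} = i \sqrt{10}$ ($W{\left(S,H \right)} = \sqrt{2} \sqrt{-5} = \sqrt{2} i \sqrt{5} = i \sqrt{10}$)
$\frac{1}{N + W{\left(7,x{\left(4 \right)} \right)}} \left(-1\right) - 6 = \frac{1}{9 + i \sqrt{10}} \left(-1\right) - 6 = - \frac{1}{9 + i \sqrt{10}} - 6 = -6 - \frac{1}{9 + i \sqrt{10}}$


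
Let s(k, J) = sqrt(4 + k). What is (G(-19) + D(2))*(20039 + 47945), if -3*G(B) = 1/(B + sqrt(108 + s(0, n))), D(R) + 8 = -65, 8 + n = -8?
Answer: -3735720800/753 + 67984*sqrt(110)/753 ≈ -4.9602e+6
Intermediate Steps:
n = -16 (n = -8 - 8 = -16)
D(R) = -73 (D(R) = -8 - 65 = -73)
G(B) = -1/(3*(B + sqrt(110))) (G(B) = -1/(3*(B + sqrt(108 + sqrt(4 + 0)))) = -1/(3*(B + sqrt(108 + sqrt(4)))) = -1/(3*(B + sqrt(108 + 2))) = -1/(3*(B + sqrt(110))))
(G(-19) + D(2))*(20039 + 47945) = (-1/(3*(-19) + 3*sqrt(110)) - 73)*(20039 + 47945) = (-1/(-57 + 3*sqrt(110)) - 73)*67984 = (-73 - 1/(-57 + 3*sqrt(110)))*67984 = -4962832 - 67984/(-57 + 3*sqrt(110))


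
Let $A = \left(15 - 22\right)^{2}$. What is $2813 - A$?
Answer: $2764$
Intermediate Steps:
$A = 49$ ($A = \left(-7\right)^{2} = 49$)
$2813 - A = 2813 - 49 = 2764$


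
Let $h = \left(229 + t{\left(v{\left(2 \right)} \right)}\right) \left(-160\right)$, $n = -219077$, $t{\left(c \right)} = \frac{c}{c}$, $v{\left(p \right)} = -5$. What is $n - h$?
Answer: $-182277$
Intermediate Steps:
$t{\left(c \right)} = 1$
$h = -36800$ ($h = \left(229 + 1\right) \left(-160\right) = 230 \left(-160\right) = -36800$)
$n - h = -219077 - -36800 = -219077 + 36800 = -182277$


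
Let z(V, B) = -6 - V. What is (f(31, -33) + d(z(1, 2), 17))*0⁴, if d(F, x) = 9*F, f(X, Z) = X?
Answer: 0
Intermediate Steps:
(f(31, -33) + d(z(1, 2), 17))*0⁴ = (31 + 9*(-6 - 1*1))*0⁴ = (31 + 9*(-6 - 1))*0 = (31 + 9*(-7))*0 = (31 - 63)*0 = -32*0 = 0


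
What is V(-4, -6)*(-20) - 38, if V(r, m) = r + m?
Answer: 162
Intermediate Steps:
V(r, m) = m + r
V(-4, -6)*(-20) - 38 = (-6 - 4)*(-20) - 38 = -10*(-20) - 38 = 200 - 38 = 162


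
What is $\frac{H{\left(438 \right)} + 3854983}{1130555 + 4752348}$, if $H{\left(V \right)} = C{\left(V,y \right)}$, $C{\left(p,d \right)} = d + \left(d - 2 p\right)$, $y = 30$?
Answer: $\frac{3854167}{5882903} \approx 0.65515$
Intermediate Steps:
$C{\left(p,d \right)} = - 2 p + 2 d$
$H{\left(V \right)} = 60 - 2 V$ ($H{\left(V \right)} = - 2 V + 2 \cdot 30 = - 2 V + 60 = 60 - 2 V$)
$\frac{H{\left(438 \right)} + 3854983}{1130555 + 4752348} = \frac{\left(60 - 876\right) + 3854983}{1130555 + 4752348} = \frac{\left(60 - 876\right) + 3854983}{5882903} = \left(-816 + 3854983\right) \frac{1}{5882903} = 3854167 \cdot \frac{1}{5882903} = \frac{3854167}{5882903}$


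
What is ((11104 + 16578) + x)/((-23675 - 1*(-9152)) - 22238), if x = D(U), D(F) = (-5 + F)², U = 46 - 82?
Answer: -29363/36761 ≈ -0.79875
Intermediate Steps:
U = -36
x = 1681 (x = (-5 - 36)² = (-41)² = 1681)
((11104 + 16578) + x)/((-23675 - 1*(-9152)) - 22238) = ((11104 + 16578) + 1681)/((-23675 - 1*(-9152)) - 22238) = (27682 + 1681)/((-23675 + 9152) - 22238) = 29363/(-14523 - 22238) = 29363/(-36761) = 29363*(-1/36761) = -29363/36761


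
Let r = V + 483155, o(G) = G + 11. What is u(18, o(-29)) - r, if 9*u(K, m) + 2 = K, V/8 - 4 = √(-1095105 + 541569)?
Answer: -4348667/9 - 5952*I ≈ -4.8319e+5 - 5952.0*I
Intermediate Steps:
V = 32 + 5952*I (V = 32 + 8*√(-1095105 + 541569) = 32 + 8*√(-553536) = 32 + 8*(744*I) = 32 + 5952*I ≈ 32.0 + 5952.0*I)
o(G) = 11 + G
u(K, m) = -2/9 + K/9
r = 483187 + 5952*I (r = (32 + 5952*I) + 483155 = 483187 + 5952*I ≈ 4.8319e+5 + 5952.0*I)
u(18, o(-29)) - r = (-2/9 + (⅑)*18) - (483187 + 5952*I) = (-2/9 + 2) + (-483187 - 5952*I) = 16/9 + (-483187 - 5952*I) = -4348667/9 - 5952*I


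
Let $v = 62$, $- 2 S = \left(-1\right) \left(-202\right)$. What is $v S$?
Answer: $-6262$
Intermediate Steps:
$S = -101$ ($S = - \frac{\left(-1\right) \left(-202\right)}{2} = \left(- \frac{1}{2}\right) 202 = -101$)
$v S = 62 \left(-101\right) = -6262$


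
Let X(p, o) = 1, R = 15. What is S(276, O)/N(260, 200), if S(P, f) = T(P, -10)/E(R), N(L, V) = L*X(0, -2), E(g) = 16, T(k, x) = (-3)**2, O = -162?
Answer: 9/4160 ≈ 0.0021635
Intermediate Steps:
T(k, x) = 9
N(L, V) = L (N(L, V) = L*1 = L)
S(P, f) = 9/16
S(276, O)/N(260, 200) = (9/16)/260 = (9/16)*(1/260) = 9/4160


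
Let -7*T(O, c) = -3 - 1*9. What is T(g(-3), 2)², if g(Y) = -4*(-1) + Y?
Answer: 144/49 ≈ 2.9388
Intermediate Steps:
g(Y) = 4 + Y
T(O, c) = 12/7 (T(O, c) = -(-3 - 1*9)/7 = -(-3 - 9)/7 = -⅐*(-12) = 12/7)
T(g(-3), 2)² = (12/7)² = 144/49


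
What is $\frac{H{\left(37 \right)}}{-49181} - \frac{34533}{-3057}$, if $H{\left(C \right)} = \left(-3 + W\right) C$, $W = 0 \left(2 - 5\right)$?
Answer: $\frac{566235600}{50115439} \approx 11.299$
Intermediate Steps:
$W = 0$ ($W = 0 \left(-3\right) = 0$)
$H{\left(C \right)} = - 3 C$ ($H{\left(C \right)} = \left(-3 + 0\right) C = - 3 C$)
$\frac{H{\left(37 \right)}}{-49181} - \frac{34533}{-3057} = \frac{\left(-3\right) 37}{-49181} - \frac{34533}{-3057} = \left(-111\right) \left(- \frac{1}{49181}\right) - - \frac{11511}{1019} = \frac{111}{49181} + \frac{11511}{1019} = \frac{566235600}{50115439}$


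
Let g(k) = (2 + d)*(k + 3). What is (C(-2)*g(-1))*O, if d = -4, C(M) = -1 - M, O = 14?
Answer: -56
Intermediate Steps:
g(k) = -6 - 2*k (g(k) = (2 - 4)*(k + 3) = -2*(3 + k) = -6 - 2*k)
(C(-2)*g(-1))*O = ((-1 - 1*(-2))*(-6 - 2*(-1)))*14 = ((-1 + 2)*(-6 + 2))*14 = (1*(-4))*14 = -4*14 = -56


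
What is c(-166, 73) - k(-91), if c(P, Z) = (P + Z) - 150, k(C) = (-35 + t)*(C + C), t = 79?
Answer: 7765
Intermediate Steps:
k(C) = 88*C (k(C) = (-35 + 79)*(C + C) = 44*(2*C) = 88*C)
c(P, Z) = -150 + P + Z
c(-166, 73) - k(-91) = (-150 - 166 + 73) - 88*(-91) = -243 - 1*(-8008) = -243 + 8008 = 7765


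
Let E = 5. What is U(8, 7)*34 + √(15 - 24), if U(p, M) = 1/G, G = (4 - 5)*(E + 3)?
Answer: -17/4 + 3*I ≈ -4.25 + 3.0*I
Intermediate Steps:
G = -8 (G = (4 - 5)*(5 + 3) = -1*8 = -8)
U(p, M) = -⅛ (U(p, M) = 1/(-8) = -⅛)
U(8, 7)*34 + √(15 - 24) = -⅛*34 + √(15 - 24) = -17/4 + √(-9) = -17/4 + 3*I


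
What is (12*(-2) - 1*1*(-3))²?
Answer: 441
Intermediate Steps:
(12*(-2) - 1*1*(-3))² = (-24 - 1*(-3))² = (-24 + 3)² = (-21)² = 441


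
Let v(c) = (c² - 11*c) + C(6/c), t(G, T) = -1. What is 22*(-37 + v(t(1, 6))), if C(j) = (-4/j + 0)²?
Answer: -4862/9 ≈ -540.22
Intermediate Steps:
C(j) = 16/j² (C(j) = (-4/j)² = 16/j²)
v(c) = -11*c + 13*c²/9 (v(c) = (c² - 11*c) + 16/(6/c)² = (c² - 11*c) + 16*(c²/36) = (c² - 11*c) + 4*c²/9 = -11*c + 13*c²/9)
22*(-37 + v(t(1, 6))) = 22*(-37 + (⅑)*(-1)*(-99 + 13*(-1))) = 22*(-37 + (⅑)*(-1)*(-99 - 13)) = 22*(-37 + (⅑)*(-1)*(-112)) = 22*(-37 + 112/9) = 22*(-221/9) = -4862/9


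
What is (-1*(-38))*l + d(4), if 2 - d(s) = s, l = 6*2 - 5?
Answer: 264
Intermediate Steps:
l = 7 (l = 12 - 5 = 7)
d(s) = 2 - s
(-1*(-38))*l + d(4) = -1*(-38)*7 + (2 - 1*4) = 38*7 + (2 - 4) = 266 - 2 = 264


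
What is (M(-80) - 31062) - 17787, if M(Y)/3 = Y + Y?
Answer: -49329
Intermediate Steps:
M(Y) = 6*Y (M(Y) = 3*(Y + Y) = 3*(2*Y) = 6*Y)
(M(-80) - 31062) - 17787 = (6*(-80) - 31062) - 17787 = (-480 - 31062) - 17787 = -31542 - 17787 = -49329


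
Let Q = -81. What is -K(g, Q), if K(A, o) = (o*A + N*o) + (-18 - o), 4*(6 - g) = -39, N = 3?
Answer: 5823/4 ≈ 1455.8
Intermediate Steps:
g = 63/4 (g = 6 - 1/4*(-39) = 6 + 39/4 = 63/4 ≈ 15.750)
K(A, o) = -18 + 2*o + A*o (K(A, o) = (o*A + 3*o) + (-18 - o) = (A*o + 3*o) + (-18 - o) = (3*o + A*o) + (-18 - o) = -18 + 2*o + A*o)
-K(g, Q) = -(-18 + 2*(-81) + (63/4)*(-81)) = -(-18 - 162 - 5103/4) = -1*(-5823/4) = 5823/4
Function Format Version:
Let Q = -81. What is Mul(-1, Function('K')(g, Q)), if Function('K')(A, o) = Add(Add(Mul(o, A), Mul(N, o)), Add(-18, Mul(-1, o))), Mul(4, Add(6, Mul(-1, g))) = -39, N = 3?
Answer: Rational(5823, 4) ≈ 1455.8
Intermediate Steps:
g = Rational(63, 4) (g = Add(6, Mul(Rational(-1, 4), -39)) = Add(6, Rational(39, 4)) = Rational(63, 4) ≈ 15.750)
Function('K')(A, o) = Add(-18, Mul(2, o), Mul(A, o)) (Function('K')(A, o) = Add(Add(Mul(o, A), Mul(3, o)), Add(-18, Mul(-1, o))) = Add(Add(Mul(A, o), Mul(3, o)), Add(-18, Mul(-1, o))) = Add(Add(Mul(3, o), Mul(A, o)), Add(-18, Mul(-1, o))) = Add(-18, Mul(2, o), Mul(A, o)))
Mul(-1, Function('K')(g, Q)) = Mul(-1, Add(-18, Mul(2, -81), Mul(Rational(63, 4), -81))) = Mul(-1, Add(-18, -162, Rational(-5103, 4))) = Mul(-1, Rational(-5823, 4)) = Rational(5823, 4)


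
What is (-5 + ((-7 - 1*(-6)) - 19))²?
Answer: 625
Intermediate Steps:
(-5 + ((-7 - 1*(-6)) - 19))² = (-5 + ((-7 + 6) - 19))² = (-5 + (-1 - 19))² = (-5 - 20)² = (-25)² = 625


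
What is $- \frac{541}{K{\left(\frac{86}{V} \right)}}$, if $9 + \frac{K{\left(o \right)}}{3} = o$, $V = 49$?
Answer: $\frac{26509}{1065} \approx 24.891$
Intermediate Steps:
$K{\left(o \right)} = -27 + 3 o$
$- \frac{541}{K{\left(\frac{86}{V} \right)}} = - \frac{541}{-27 + 3 \cdot \frac{86}{49}} = - \frac{541}{-27 + \frac{258}{49}} = - \frac{541}{- \frac{1065}{49}} = \left(-541\right) \left(- \frac{49}{1065}\right) = \frac{26509}{1065}$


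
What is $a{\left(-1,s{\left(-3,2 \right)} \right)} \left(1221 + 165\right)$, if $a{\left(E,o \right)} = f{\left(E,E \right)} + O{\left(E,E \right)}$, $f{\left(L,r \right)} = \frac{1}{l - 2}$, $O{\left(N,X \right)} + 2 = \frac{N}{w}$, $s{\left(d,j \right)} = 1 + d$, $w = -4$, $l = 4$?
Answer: $- \frac{3465}{2} \approx -1732.5$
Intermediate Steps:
$O{\left(N,X \right)} = -2 - \frac{N}{4}$ ($O{\left(N,X \right)} = -2 + \frac{N}{-4} = -2 + N \left(- \frac{1}{4}\right) = -2 - \frac{N}{4}$)
$f{\left(L,r \right)} = \frac{1}{2}$ ($f{\left(L,r \right)} = \frac{1}{4 - 2} = \frac{1}{2}$)
$a{\left(E,o \right)} = - \frac{3}{2} - \frac{E}{4}$ ($a{\left(E,o \right)} = \frac{1}{2} - \left(2 + \frac{E}{4}\right) = - \frac{3}{2} - \frac{E}{4}$)
$a{\left(-1,s{\left(-3,2 \right)} \right)} \left(1221 + 165\right) = \left(- \frac{3}{2} - - \frac{1}{4}\right) \left(1221 + 165\right) = \left(- \frac{3}{2} + \frac{1}{4}\right) 1386 = \left(- \frac{5}{4}\right) 1386 = - \frac{3465}{2}$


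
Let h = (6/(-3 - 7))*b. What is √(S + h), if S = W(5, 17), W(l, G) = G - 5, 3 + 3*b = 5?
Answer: √290/5 ≈ 3.4059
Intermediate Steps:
b = ⅔ (b = -1 + (⅓)*5 = -1 + 5/3 = ⅔ ≈ 0.66667)
W(l, G) = -5 + G
S = 12 (S = -5 + 17 = 12)
h = -⅖ (h = (6/(-3 - 7))*(⅔) = (6/(-10))*(⅔) = (6*(-⅒))*(⅔) = -⅗*⅔ = -⅖ ≈ -0.40000)
√(S + h) = √(12 - ⅖) = √(58/5) = √290/5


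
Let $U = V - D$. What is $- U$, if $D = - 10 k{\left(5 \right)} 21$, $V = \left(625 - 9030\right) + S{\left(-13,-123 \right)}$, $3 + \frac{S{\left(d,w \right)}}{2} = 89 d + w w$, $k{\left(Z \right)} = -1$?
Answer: $-19323$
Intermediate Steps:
$S{\left(d,w \right)} = -6 + 2 w^{2} + 178 d$ ($S{\left(d,w \right)} = -6 + 2 \left(89 d + w w\right) = -6 + 2 \left(89 d + w^{2}\right) = -6 + 2 \left(w^{2} + 89 d\right) = -6 + \left(2 w^{2} + 178 d\right) = -6 + 2 w^{2} + 178 d$)
$V = 19533$ ($V = \left(625 - 9030\right) + \left(-6 + 2 \left(-123\right)^{2} + 178 \left(-13\right)\right) = \left(625 - 9030\right) - -27938 = -8405 - -27938 = -8405 + 27938 = 19533$)
$D = 210$ ($D = \left(-10\right) \left(-1\right) 21 = 10 \cdot 21 = 210$)
$U = 19323$ ($U = 19533 - 210 = 19323$)
$- U = \left(-1\right) 19323 = -19323$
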